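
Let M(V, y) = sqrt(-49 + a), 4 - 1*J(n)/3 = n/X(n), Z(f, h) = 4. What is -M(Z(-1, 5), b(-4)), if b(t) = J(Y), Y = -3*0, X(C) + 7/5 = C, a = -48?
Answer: -I*sqrt(97) ≈ -9.8489*I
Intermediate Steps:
X(C) = -7/5 + C
Y = 0
J(n) = 12 - 3*n/(-7/5 + n)
b(t) = 12 (b(t) = 3*(-28 + 15*0)/(-7 + 5*0) = 3*(-28 + 0)/(-7 + 0) = 3*(-28)/(-7) = 3*(-1/7)*(-28) = 12)
M(V, y) = I*sqrt(97) (M(V, y) = sqrt(-49 - 48) = sqrt(-97) = I*sqrt(97))
-M(Z(-1, 5), b(-4)) = -I*sqrt(97)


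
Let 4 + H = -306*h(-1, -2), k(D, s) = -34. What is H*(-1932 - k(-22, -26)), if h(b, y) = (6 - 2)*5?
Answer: 11623352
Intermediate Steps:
h(b, y) = 20 (h(b, y) = 4*5 = 20)
H = -6124 (H = -4 - 306*20 = -4 - 6120 = -6124)
H*(-1932 - k(-22, -26)) = -6124*(-1932 - 1*(-34)) = -6124*(-1932 + 34) = -6124*(-1898) = 11623352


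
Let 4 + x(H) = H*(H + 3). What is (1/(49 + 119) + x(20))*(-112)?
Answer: -153218/3 ≈ -51073.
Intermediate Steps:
x(H) = -4 + H*(3 + H) (x(H) = -4 + H*(H + 3) = -4 + H*(3 + H))
(1/(49 + 119) + x(20))*(-112) = (1/(49 + 119) + (-4 + 20² + 3*20))*(-112) = (1/168 + (-4 + 400 + 60))*(-112) = (1/168 + 456)*(-112) = (76609/168)*(-112) = -153218/3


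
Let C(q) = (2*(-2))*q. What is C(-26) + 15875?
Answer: 15979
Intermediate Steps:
C(q) = -4*q
C(-26) + 15875 = -4*(-26) + 15875 = 104 + 15875 = 15979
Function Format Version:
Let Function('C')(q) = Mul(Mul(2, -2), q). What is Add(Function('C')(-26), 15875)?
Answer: 15979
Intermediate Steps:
Function('C')(q) = Mul(-4, q)
Add(Function('C')(-26), 15875) = Add(Mul(-4, -26), 15875) = Add(104, 15875) = 15979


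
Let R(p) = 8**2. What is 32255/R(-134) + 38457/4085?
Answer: 134222923/261440 ≈ 513.40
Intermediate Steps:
R(p) = 64
32255/R(-134) + 38457/4085 = 32255/64 + 38457/4085 = 134222923/261440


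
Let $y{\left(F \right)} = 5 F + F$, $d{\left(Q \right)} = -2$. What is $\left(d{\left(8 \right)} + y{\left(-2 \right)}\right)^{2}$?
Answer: $196$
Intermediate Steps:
$y{\left(F \right)} = 6 F$
$\left(d{\left(8 \right)} + y{\left(-2 \right)}\right)^{2} = \left(-2 + 6 \left(-2\right)\right)^{2} = \left(-2 - 12\right)^{2} = \left(-14\right)^{2} = 196$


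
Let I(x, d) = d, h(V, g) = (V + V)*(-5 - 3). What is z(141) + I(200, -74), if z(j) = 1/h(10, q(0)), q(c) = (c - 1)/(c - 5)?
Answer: -11841/160 ≈ -74.006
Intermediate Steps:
q(c) = (-1 + c)/(-5 + c)
h(V, g) = -16*V (h(V, g) = (2*V)*(-8) = -16*V)
z(j) = -1/160 (z(j) = 1/(-16*10) = 1/(-160) = -1/160)
z(141) + I(200, -74) = -1/160 - 74 = -11841/160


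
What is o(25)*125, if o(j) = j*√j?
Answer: 15625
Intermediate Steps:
o(j) = j^(3/2)
o(25)*125 = 25^(3/2)*125 = 125*125 = 15625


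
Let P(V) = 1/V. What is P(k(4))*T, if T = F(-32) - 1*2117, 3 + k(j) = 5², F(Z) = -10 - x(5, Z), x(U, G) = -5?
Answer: -1061/11 ≈ -96.455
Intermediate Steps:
F(Z) = -5 (F(Z) = -10 - 1*(-5) = -10 + 5 = -5)
k(j) = 22 (k(j) = -3 + 5² = -3 + 25 = 22)
T = -2122 (T = -5 - 1*2117 = -5 - 2117 = -2122)
P(k(4))*T = -2122/22 = (1/22)*(-2122) = -1061/11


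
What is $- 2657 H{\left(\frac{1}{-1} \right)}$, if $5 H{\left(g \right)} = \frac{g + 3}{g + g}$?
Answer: $\frac{2657}{5} \approx 531.4$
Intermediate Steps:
$H{\left(g \right)} = \frac{3 + g}{10 g}$ ($H{\left(g \right)} = \frac{\left(g + 3\right) \frac{1}{g + g}}{5} = \frac{\left(3 + g\right) \frac{1}{2 g}}{5} = \frac{\frac{1}{2} \frac{1}{g} \left(3 + g\right)}{5} = \frac{3 + g}{10 g}$)
$- 2657 H{\left(\frac{1}{-1} \right)} = - 2657 \frac{3 + \frac{1}{-1}}{10 \frac{1}{-1}} = - 2657 \frac{3 - 1}{10 \left(-1\right)} = - 2657 \cdot \frac{1}{10} \left(-1\right) 2 = \left(-2657\right) \left(- \frac{1}{5}\right) = \frac{2657}{5}$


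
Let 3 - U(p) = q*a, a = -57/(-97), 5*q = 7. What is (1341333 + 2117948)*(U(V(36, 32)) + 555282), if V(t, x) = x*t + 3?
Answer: 931628742038106/485 ≈ 1.9209e+12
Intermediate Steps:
q = 7/5 (q = (1/5)*7 = 7/5 ≈ 1.4000)
a = 57/97 (a = -57*(-1/97) = 57/97 ≈ 0.58763)
V(t, x) = 3 + t*x (V(t, x) = t*x + 3 = 3 + t*x)
U(p) = 1056/485 (U(p) = 3 - 7*57/(5*97) = 3 - 1*399/485 = 3 - 399/485 = 1056/485)
(1341333 + 2117948)*(U(V(36, 32)) + 555282) = (1341333 + 2117948)*(1056/485 + 555282) = 3459281*(269312826/485) = 931628742038106/485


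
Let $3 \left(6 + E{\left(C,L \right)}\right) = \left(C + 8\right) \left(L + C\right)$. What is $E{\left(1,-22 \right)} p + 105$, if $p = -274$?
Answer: $19011$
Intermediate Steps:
$E{\left(C,L \right)} = -6 + \frac{\left(8 + C\right) \left(C + L\right)}{3}$ ($E{\left(C,L \right)} = -6 + \frac{\left(C + 8\right) \left(L + C\right)}{3} = -6 + \frac{\left(8 + C\right) \left(C + L\right)}{3}$)
$E{\left(1,-22 \right)} p + 105 = \left(-6 + \frac{1^{2}}{3} + \frac{8}{3} \cdot 1 + \frac{8}{3} \left(-22\right) + \frac{1}{3} \cdot 1 \left(-22\right)\right) \left(-274\right) + 105 = \left(-6 + \frac{1}{3} \cdot 1 + \frac{8}{3} - \frac{176}{3} - \frac{22}{3}\right) \left(-274\right) + 105 = \left(-6 + \frac{1}{3} + \frac{8}{3} - \frac{176}{3} - \frac{22}{3}\right) \left(-274\right) + 105 = \left(-69\right) \left(-274\right) + 105 = 18906 + 105 = 19011$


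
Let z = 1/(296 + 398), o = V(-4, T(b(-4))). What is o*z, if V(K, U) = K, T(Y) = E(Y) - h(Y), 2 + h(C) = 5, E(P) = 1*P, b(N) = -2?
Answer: -2/347 ≈ -0.0057637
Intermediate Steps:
E(P) = P
h(C) = 3 (h(C) = -2 + 5 = 3)
T(Y) = -3 + Y (T(Y) = Y - 1*3 = Y - 3 = -3 + Y)
o = -4
z = 1/694 ≈ 0.0014409
o*z = -4*1/694 = -2/347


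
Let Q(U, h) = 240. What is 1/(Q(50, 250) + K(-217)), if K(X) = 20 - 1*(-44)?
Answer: 1/304 ≈ 0.0032895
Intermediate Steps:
K(X) = 64 (K(X) = 20 + 44 = 64)
1/(Q(50, 250) + K(-217)) = 1/(240 + 64) = 1/304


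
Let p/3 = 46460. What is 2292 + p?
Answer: 141672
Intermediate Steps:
p = 139380 (p = 3*46460 = 139380)
2292 + p = 2292 + 139380 = 141672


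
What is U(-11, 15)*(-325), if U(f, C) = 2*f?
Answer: 7150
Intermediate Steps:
U(-11, 15)*(-325) = (2*(-11))*(-325) = -22*(-325) = 7150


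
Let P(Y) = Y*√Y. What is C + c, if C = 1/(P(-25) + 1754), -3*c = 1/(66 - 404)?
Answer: 374669/241186998 + 125*I/3092141 ≈ 0.0015534 + 4.0425e-5*I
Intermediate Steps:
c = 1/1014 (c = -1/(3*(66 - 404)) = -⅓/(-338) = -⅓*(-1/338) = 1/1014 ≈ 0.00098619)
P(Y) = Y^(3/2)
C = (1754 + 125*I)/3092141 (C = 1/((-25)^(3/2) + 1754) = 1/(-125*I + 1754) = 1/(1754 - 125*I) = (1754 + 125*I)/3092141 ≈ 0.00056724 + 4.0425e-5*I)
C + c = (1754/3092141 + 125*I/3092141) + 1/1014 = 374669/241186998 + 125*I/3092141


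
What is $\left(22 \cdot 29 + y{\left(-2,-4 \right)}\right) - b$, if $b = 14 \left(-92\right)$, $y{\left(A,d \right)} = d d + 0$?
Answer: $1942$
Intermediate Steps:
$y{\left(A,d \right)} = d^{2}$ ($y{\left(A,d \right)} = d^{2} + 0 = d^{2}$)
$b = -1288$
$\left(22 \cdot 29 + y{\left(-2,-4 \right)}\right) - b = \left(22 \cdot 29 + \left(-4\right)^{2}\right) - -1288 = \left(638 + 16\right) + 1288 = 654 + 1288 = 1942$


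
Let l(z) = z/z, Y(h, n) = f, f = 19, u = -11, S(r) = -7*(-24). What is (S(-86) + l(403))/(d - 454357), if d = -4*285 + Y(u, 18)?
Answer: -169/455478 ≈ -0.00037104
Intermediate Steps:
S(r) = 168
Y(h, n) = 19
l(z) = 1
d = -1121 (d = -4*285 + 19 = -1140 + 19 = -1121)
(S(-86) + l(403))/(d - 454357) = (168 + 1)/(-1121 - 454357) = 169/(-455478) = 169*(-1/455478) = -169/455478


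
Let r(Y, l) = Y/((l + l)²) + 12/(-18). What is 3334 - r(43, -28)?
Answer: 31372415/9408 ≈ 3334.7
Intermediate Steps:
r(Y, l) = -⅔ + Y/(4*l²) (r(Y, l) = Y/((2*l)²) + 12*(-1/18) = Y/((4*l²)) - ⅔ = Y*(1/(4*l²)) - ⅔ = Y/(4*l²) - ⅔ = -⅔ + Y/(4*l²))
3334 - r(43, -28) = 3334 - (-⅔ + (¼)*43/(-28)²) = 3334 - (-⅔ + (¼)*43*(1/784)) = 3334 - (-⅔ + 43/3136) = 3334 - 1*(-6143/9408) = 3334 + 6143/9408 = 31372415/9408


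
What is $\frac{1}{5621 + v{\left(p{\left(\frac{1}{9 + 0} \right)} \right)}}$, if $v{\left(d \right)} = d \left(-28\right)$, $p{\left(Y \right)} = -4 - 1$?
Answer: $\frac{1}{5761} \approx 0.00017358$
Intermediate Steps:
$p{\left(Y \right)} = -5$ ($p{\left(Y \right)} = -4 - 1 = -5$)
$v{\left(d \right)} = - 28 d$
$\frac{1}{5621 + v{\left(p{\left(\frac{1}{9 + 0} \right)} \right)}} = \frac{1}{5621 - -140} = \frac{1}{5621 + 140} = \frac{1}{5761}$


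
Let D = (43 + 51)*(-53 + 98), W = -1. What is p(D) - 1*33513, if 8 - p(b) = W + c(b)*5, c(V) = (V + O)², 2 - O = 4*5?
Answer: -88738224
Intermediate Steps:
D = 4230 (D = 94*45 = 4230)
O = -18 (O = 2 - 4*5 = 2 - 1*20 = 2 - 20 = -18)
c(V) = (-18 + V)² (c(V) = (V - 18)² = (-18 + V)²)
p(b) = 9 - 5*(-18 + b)² (p(b) = 8 - (-1 + (-18 + b)²*5) = 8 - (-1 + 5*(-18 + b)²) = 8 + (1 - 5*(-18 + b)²) = 9 - 5*(-18 + b)²)
p(D) - 1*33513 = (9 - 5*(-18 + 4230)²) - 1*33513 = (9 - 5*4212²) - 33513 = (9 - 5*17740944) - 33513 = (9 - 88704720) - 33513 = -88704711 - 33513 = -88738224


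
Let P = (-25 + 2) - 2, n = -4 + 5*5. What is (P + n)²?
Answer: 16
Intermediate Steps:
n = 21 (n = -4 + 25 = 21)
P = -25 (P = -23 - 2 = -25)
(P + n)² = (-25 + 21)² = (-4)² = 16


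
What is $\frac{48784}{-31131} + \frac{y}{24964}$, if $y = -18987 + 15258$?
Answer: $- \frac{1333931275}{777154284} \approx -1.7164$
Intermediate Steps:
$y = -3729$
$\frac{48784}{-31131} + \frac{y}{24964} = \frac{48784}{-31131} - \frac{3729}{24964} = 48784 \left(- \frac{1}{31131}\right) - \frac{3729}{24964} = - \frac{48784}{31131} - \frac{3729}{24964} = - \frac{1333931275}{777154284}$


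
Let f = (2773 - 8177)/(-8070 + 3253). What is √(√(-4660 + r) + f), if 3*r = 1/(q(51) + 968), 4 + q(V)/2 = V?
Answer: √(3262109317488 + 2738011702*I*√5255752686)/1705218 ≈ 5.8905 + 5.7945*I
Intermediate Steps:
q(V) = -8 + 2*V
r = 1/3186 (r = 1/(3*((-8 + 2*51) + 968)) = 1/(3*((-8 + 102) + 968)) = 1/(3*(94 + 968)) = (⅓)/1062 = (⅓)*(1/1062) = 1/3186 ≈ 0.00031387)
f = 5404/4817 (f = -5404/(-4817) = -5404*(-1/4817) = 5404/4817 ≈ 1.1219)
√(√(-4660 + r) + f) = √(√(-4660 + 1/3186) + 5404/4817) = √(√(-14846759/3186) + 5404/4817) = √(I*√5255752686/1062 + 5404/4817) = √(5404/4817 + I*√5255752686/1062)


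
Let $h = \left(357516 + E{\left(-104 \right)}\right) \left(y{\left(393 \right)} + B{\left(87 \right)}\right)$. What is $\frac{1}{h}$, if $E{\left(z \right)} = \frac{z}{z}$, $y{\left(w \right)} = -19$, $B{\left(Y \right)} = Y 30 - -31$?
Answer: $\frac{1}{937409574} \approx 1.0668 \cdot 10^{-9}$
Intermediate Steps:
$B{\left(Y \right)} = 31 + 30 Y$ ($B{\left(Y \right)} = 30 Y + 31 = 31 + 30 Y$)
$E{\left(z \right)} = 1$
$h = 937409574$ ($h = \left(357516 + 1\right) \left(-19 + \left(31 + 30 \cdot 87\right)\right) = 357517 \left(-19 + \left(31 + 2610\right)\right) = 357517 \left(-19 + 2641\right) = 357517 \cdot 2622 = 937409574$)
$\frac{1}{h} = \frac{1}{937409574}$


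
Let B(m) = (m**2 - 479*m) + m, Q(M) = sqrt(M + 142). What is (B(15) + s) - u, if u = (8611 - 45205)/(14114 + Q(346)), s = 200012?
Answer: 9615083308438/49801127 - 18297*sqrt(122)/49801127 ≈ 1.9307e+5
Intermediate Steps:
Q(M) = sqrt(142 + M)
B(m) = m**2 - 478*m
u = -36594/(14114 + 2*sqrt(122)) (u = (8611 - 45205)/(14114 + sqrt(142 + 346)) = -36594/(14114 + sqrt(488)) = -36594/(14114 + 2*sqrt(122)) ≈ -2.5887)
(B(15) + s) - u = (15*(-478 + 15) + 200012) - (-129121929/49801127 + 18297*sqrt(122)/49801127) = (15*(-463) + 200012) + (129121929/49801127 - 18297*sqrt(122)/49801127) = (-6945 + 200012) + (129121929/49801127 - 18297*sqrt(122)/49801127) = 193067 + (129121929/49801127 - 18297*sqrt(122)/49801127) = 9615083308438/49801127 - 18297*sqrt(122)/49801127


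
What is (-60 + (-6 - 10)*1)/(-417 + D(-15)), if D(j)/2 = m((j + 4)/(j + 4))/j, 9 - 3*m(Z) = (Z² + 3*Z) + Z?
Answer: 3420/18773 ≈ 0.18218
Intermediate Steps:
m(Z) = 3 - 4*Z/3 - Z²/3 (m(Z) = 3 - ((Z² + 3*Z) + Z)/3 = 3 - (Z² + 4*Z)/3 = 3 + (-4*Z/3 - Z²/3) = 3 - 4*Z/3 - Z²/3)
D(j) = 8/(3*j) (D(j) = 2*((3 - 4*(j + 4)/(3*(j + 4)) - ((j + 4)/(j + 4))²/3)/j) = 2*((3 - 4*(4 + j)/(3*(4 + j)) - ((4 + j)/(4 + j))²/3)/j) = 2*((3 - 4/3*1 - ⅓*1²)/j) = 2*((3 - 4/3 - ⅓*1)/j) = 2*((3 - 4/3 - ⅓)/j) = 2*(4/(3*j)) = 8/(3*j))
(-60 + (-6 - 10)*1)/(-417 + D(-15)) = (-60 + (-6 - 10)*1)/(-417 + (8/3)/(-15)) = (-60 - 16*1)/(-417 + (8/3)*(-1/15)) = (-60 - 16)/(-417 - 8/45) = -76/(-18773/45) = -76*(-45/18773) = 3420/18773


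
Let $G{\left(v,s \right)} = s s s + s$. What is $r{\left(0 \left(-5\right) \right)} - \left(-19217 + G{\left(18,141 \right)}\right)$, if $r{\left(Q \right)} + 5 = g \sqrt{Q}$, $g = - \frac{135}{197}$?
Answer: $-2784150$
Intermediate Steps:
$G{\left(v,s \right)} = s + s^{3}$ ($G{\left(v,s \right)} = s^{2} s + s = s^{3} + s = s + s^{3}$)
$g = - \frac{135}{197}$ ($g = \left(-135\right) \frac{1}{197} = - \frac{135}{197} \approx -0.68528$)
$r{\left(Q \right)} = -5 - \frac{135 \sqrt{Q}}{197}$
$r{\left(0 \left(-5\right) \right)} - \left(-19217 + G{\left(18,141 \right)}\right) = \left(-5 - \frac{135 \sqrt{0 \left(-5\right)}}{197}\right) - \left(-19217 + \left(141 + 141^{3}\right)\right) = \left(-5 - \frac{135 \sqrt{0}}{197}\right) - \left(-19217 + \left(141 + 2803221\right)\right) = \left(-5 - 0\right) - \left(-19217 + 2803362\right) = \left(-5 + 0\right) - 2784145 = -5 - 2784145 = -2784150$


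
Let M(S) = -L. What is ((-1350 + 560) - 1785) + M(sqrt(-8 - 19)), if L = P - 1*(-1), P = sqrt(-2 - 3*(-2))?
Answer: -2578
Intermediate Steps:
P = 2 (P = sqrt(-2 + 6) = sqrt(4) = 2)
L = 3 (L = 2 - 1*(-1) = 2 + 1 = 3)
M(S) = -3 (M(S) = -1*3 = -3)
((-1350 + 560) - 1785) + M(sqrt(-8 - 19)) = ((-1350 + 560) - 1785) - 3 = (-790 - 1785) - 3 = -2575 - 3 = -2578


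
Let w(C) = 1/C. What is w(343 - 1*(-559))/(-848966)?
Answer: -1/765767332 ≈ -1.3059e-9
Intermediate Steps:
w(343 - 1*(-559))/(-848966) = 1/((343 - 1*(-559))*(-848966)) = -1/848966/(343 + 559) = -1/848966/902 = (1/902)*(-1/848966) = -1/765767332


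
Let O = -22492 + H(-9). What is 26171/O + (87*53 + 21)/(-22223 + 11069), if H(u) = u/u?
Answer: -66014941/41810769 ≈ -1.5789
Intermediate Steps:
H(u) = 1
O = -22491 (O = -22492 + 1 = -22491)
26171/O + (87*53 + 21)/(-22223 + 11069) = 26171/(-22491) + (87*53 + 21)/(-22223 + 11069) = 26171*(-1/22491) + (4611 + 21)/(-11154) = -26171/22491 + 4632*(-1/11154) = -26171/22491 - 772/1859 = -66014941/41810769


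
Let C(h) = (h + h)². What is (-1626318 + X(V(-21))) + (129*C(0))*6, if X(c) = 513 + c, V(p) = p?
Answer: -1625826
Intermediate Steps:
C(h) = 4*h² (C(h) = (2*h)² = 4*h²)
(-1626318 + X(V(-21))) + (129*C(0))*6 = (-1626318 + (513 - 21)) + (129*(4*0²))*6 = (-1626318 + 492) + (129*(4*0))*6 = -1625826 + (129*0)*6 = -1625826 + 0*6 = -1625826 + 0 = -1625826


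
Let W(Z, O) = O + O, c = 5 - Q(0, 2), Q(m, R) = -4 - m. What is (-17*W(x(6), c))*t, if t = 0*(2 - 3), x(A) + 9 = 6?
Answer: 0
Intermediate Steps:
x(A) = -3 (x(A) = -9 + 6 = -3)
c = 9 (c = 5 - (-4 - 1*0) = 5 - (-4 + 0) = 5 - 1*(-4) = 5 + 4 = 9)
W(Z, O) = 2*O
t = 0 (t = 0*(-1) = 0)
(-17*W(x(6), c))*t = -34*9*0 = -17*18*0 = -306*0 = 0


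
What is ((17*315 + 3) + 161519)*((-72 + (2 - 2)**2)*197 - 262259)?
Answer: -46131978511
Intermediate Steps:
((17*315 + 3) + 161519)*((-72 + (2 - 2)**2)*197 - 262259) = ((5355 + 3) + 161519)*((-72 + 0**2)*197 - 262259) = (5358 + 161519)*((-72 + 0)*197 - 262259) = 166877*(-72*197 - 262259) = 166877*(-14184 - 262259) = 166877*(-276443) = -46131978511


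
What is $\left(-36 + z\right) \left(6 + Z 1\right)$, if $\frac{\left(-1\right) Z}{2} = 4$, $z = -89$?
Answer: $250$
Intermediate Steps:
$Z = -8$ ($Z = \left(-2\right) 4 = -8$)
$\left(-36 + z\right) \left(6 + Z 1\right) = \left(-36 - 89\right) \left(6 - 8\right) = - 125 \left(6 - 8\right) = \left(-125\right) \left(-2\right) = 250$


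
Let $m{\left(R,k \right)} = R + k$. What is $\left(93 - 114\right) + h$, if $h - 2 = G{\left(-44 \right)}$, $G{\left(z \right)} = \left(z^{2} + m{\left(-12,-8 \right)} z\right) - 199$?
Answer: $2598$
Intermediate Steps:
$G{\left(z \right)} = -199 + z^{2} - 20 z$ ($G{\left(z \right)} = \left(z^{2} + \left(-12 - 8\right) z\right) - 199 = \left(z^{2} - 20 z\right) - 199 = -199 + z^{2} - 20 z$)
$h = 2619$ ($h = 2 - \left(-681 - 1936\right) = 2 + \left(-199 + 1936 + 880\right) = 2 + 2617 = 2619$)
$\left(93 - 114\right) + h = \left(93 - 114\right) + 2619 = -21 + 2619 = 2598$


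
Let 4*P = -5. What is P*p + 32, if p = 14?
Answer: 29/2 ≈ 14.500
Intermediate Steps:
P = -5/4 (P = (1/4)*(-5) = -5/4 ≈ -1.2500)
P*p + 32 = -5/4*14 + 32 = -35/2 + 32 = 29/2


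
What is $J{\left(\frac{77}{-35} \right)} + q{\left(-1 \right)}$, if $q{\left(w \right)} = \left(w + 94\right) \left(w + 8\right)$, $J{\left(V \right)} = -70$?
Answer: $581$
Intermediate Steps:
$q{\left(w \right)} = \left(8 + w\right) \left(94 + w\right)$ ($q{\left(w \right)} = \left(94 + w\right) \left(8 + w\right) = \left(8 + w\right) \left(94 + w\right)$)
$J{\left(\frac{77}{-35} \right)} + q{\left(-1 \right)} = -70 + \left(752 + \left(-1\right)^{2} + 102 \left(-1\right)\right) = -70 + \left(752 + 1 - 102\right) = -70 + 651 = 581$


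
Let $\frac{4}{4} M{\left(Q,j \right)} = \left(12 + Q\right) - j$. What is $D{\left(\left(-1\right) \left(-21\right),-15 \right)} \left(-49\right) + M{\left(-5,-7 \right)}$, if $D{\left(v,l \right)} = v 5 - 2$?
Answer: $-5033$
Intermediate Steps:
$M{\left(Q,j \right)} = 12 + Q - j$ ($M{\left(Q,j \right)} = \left(12 + Q\right) - j = 12 + Q - j$)
$D{\left(v,l \right)} = -2 + 5 v$ ($D{\left(v,l \right)} = 5 v - 2 = -2 + 5 v$)
$D{\left(\left(-1\right) \left(-21\right),-15 \right)} \left(-49\right) + M{\left(-5,-7 \right)} = \left(-2 + 5 \left(\left(-1\right) \left(-21\right)\right)\right) \left(-49\right) - -14 = \left(-2 + 5 \cdot 21\right) \left(-49\right) + \left(12 - 5 + 7\right) = \left(-2 + 105\right) \left(-49\right) + 14 = 103 \left(-49\right) + 14 = -5047 + 14 = -5033$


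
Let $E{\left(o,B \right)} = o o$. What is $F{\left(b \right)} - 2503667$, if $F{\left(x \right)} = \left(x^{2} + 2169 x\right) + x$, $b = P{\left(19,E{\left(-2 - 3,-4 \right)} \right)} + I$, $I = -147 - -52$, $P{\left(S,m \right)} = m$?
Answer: $-2650667$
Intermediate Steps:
$E{\left(o,B \right)} = o^{2}$
$I = -95$ ($I = -147 + 52 = -95$)
$b = -70$ ($b = \left(-2 - 3\right)^{2} - 95 = \left(-5\right)^{2} - 95 = 25 - 95 = -70$)
$F{\left(x \right)} = x^{2} + 2170 x$
$F{\left(b \right)} - 2503667 = - 70 \left(2170 - 70\right) - 2503667 = \left(-70\right) 2100 - 2503667 = -147000 - 2503667 = -2650667$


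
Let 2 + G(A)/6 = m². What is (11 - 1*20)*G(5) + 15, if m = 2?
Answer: -93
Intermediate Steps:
G(A) = 12 (G(A) = -12 + 6*2² = -12 + 6*4 = -12 + 24 = 12)
(11 - 1*20)*G(5) + 15 = (11 - 1*20)*12 + 15 = (11 - 20)*12 + 15 = -9*12 + 15 = -108 + 15 = -93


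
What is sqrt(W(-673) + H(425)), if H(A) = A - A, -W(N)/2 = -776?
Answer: 4*sqrt(97) ≈ 39.395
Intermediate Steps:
W(N) = 1552 (W(N) = -2*(-776) = 1552)
H(A) = 0
sqrt(W(-673) + H(425)) = sqrt(1552 + 0) = sqrt(1552) = 4*sqrt(97)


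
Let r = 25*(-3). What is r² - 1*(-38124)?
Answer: 43749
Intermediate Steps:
r = -75
r² - 1*(-38124) = (-75)² - 1*(-38124) = 5625 + 38124 = 43749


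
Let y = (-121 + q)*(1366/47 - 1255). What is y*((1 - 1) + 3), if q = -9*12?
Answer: 39584253/47 ≈ 8.4222e+5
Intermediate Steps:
q = -108
y = 13194751/47 (y = (-121 - 108)*(1366/47 - 1255) = -229*(1366*(1/47) - 1255) = -229*(1366/47 - 1255) = -229*(-57619/47) = 13194751/47 ≈ 2.8074e+5)
y*((1 - 1) + 3) = 13194751*((1 - 1) + 3)/47 = 13194751*(0 + 3)/47 = (13194751/47)*3 = 39584253/47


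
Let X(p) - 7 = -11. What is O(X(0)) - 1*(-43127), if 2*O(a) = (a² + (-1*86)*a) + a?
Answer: 43305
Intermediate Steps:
X(p) = -4 (X(p) = 7 - 11 = -4)
O(a) = a²/2 - 85*a/2 (O(a) = ((a² + (-1*86)*a) + a)/2 = ((a² - 86*a) + a)/2 = (a² - 85*a)/2 = a²/2 - 85*a/2)
O(X(0)) - 1*(-43127) = (½)*(-4)*(-85 - 4) - 1*(-43127) = (½)*(-4)*(-89) + 43127 = 178 + 43127 = 43305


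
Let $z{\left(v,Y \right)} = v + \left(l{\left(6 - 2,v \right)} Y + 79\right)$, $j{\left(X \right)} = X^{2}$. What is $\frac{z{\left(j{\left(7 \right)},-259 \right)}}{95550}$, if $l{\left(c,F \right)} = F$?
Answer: $- \frac{12563}{95550} \approx -0.13148$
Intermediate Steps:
$z{\left(v,Y \right)} = 79 + v + Y v$ ($z{\left(v,Y \right)} = v + \left(v Y + 79\right) = v + \left(Y v + 79\right) = v + \left(79 + Y v\right) = 79 + v + Y v$)
$\frac{z{\left(j{\left(7 \right)},-259 \right)}}{95550} = \frac{79 + 7^{2} - 259 \cdot 7^{2}}{95550} = \left(79 + 49 - 12691\right) \frac{1}{95550} = \left(-12563\right) \frac{1}{95550} = - \frac{12563}{95550}$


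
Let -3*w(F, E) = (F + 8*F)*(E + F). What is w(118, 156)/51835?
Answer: -96996/51835 ≈ -1.8712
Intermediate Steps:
w(F, E) = -3*F*(E + F) (w(F, E) = -(F + 8*F)*(E + F)/3 = -9*F*(E + F)/3 = -3*F*(E + F))
w(118, 156)/51835 = -3*118*(156 + 118)/51835 = -3*118*274*(1/51835) = -96996*1/51835 = -96996/51835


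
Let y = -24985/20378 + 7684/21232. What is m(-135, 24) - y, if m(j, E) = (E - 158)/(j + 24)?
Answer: 12434970839/6003236532 ≈ 2.0714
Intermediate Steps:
m(j, E) = (-158 + E)/(24 + j)
y = -46737121/54083212 (y = -24985*1/20378 + 7684*(1/21232) = -24985/20378 + 1921/5308 = -46737121/54083212 ≈ -0.86417)
m(-135, 24) - y = (-158 + 24)/(24 - 135) - 1*(-46737121/54083212) = -134/(-111) + 46737121/54083212 = -1/111*(-134) + 46737121/54083212 = 134/111 + 46737121/54083212 = 12434970839/6003236532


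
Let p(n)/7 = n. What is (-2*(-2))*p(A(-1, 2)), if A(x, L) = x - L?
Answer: -84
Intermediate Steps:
p(n) = 7*n
(-2*(-2))*p(A(-1, 2)) = (-2*(-2))*(7*(-1 - 1*2)) = 4*(7*(-1 - 2)) = 4*(7*(-3)) = 4*(-21) = -84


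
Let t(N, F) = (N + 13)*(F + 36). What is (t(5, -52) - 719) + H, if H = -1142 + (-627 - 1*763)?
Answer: -3539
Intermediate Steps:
H = -2532 (H = -1142 + (-627 - 763) = -1142 - 1390 = -2532)
t(N, F) = (13 + N)*(36 + F)
(t(5, -52) - 719) + H = ((468 + 13*(-52) + 36*5 - 52*5) - 719) - 2532 = ((468 - 676 + 180 - 260) - 719) - 2532 = (-288 - 719) - 2532 = -1007 - 2532 = -3539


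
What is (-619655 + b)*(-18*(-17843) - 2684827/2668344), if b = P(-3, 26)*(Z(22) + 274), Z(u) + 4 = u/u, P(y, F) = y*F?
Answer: -549159620883165997/2668344 ≈ -2.0581e+11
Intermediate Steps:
P(y, F) = F*y
Z(u) = -3 (Z(u) = -4 + u/u = -4 + 1 = -3)
b = -21138 (b = (26*(-3))*(-3 + 274) = -78*271 = -21138)
(-619655 + b)*(-18*(-17843) - 2684827/2668344) = (-619655 - 21138)*(-18*(-17843) - 2684827/2668344) = -640793*(321174 - 2684827*1/2668344) = -640793*(321174 - 2684827/2668344) = -640793*857000031029/2668344 = -549159620883165997/2668344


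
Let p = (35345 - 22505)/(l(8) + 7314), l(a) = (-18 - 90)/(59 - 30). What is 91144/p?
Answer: 805097738/15515 ≈ 51892.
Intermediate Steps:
l(a) = -108/29
p = 62060/35333 (p = (35345 - 22505)/(-108/29 + 7314) = 12840/(211998/29) = 12840*(29/211998) = 62060/35333 ≈ 1.7564)
91144/p = 91144/(62060/35333) = 91144*(35333/62060) = 805097738/15515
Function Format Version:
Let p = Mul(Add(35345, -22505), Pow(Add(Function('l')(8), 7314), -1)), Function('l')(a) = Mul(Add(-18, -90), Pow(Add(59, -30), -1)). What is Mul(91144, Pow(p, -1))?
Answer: Rational(805097738, 15515) ≈ 51892.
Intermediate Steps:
Function('l')(a) = Rational(-108, 29) (Function('l')(a) = Mul(-108, Pow(29, -1)) = Mul(-108, Rational(1, 29)) = Rational(-108, 29))
p = Rational(62060, 35333) (p = Mul(Add(35345, -22505), Pow(Add(Rational(-108, 29), 7314), -1)) = Mul(12840, Pow(Rational(211998, 29), -1)) = Mul(12840, Rational(29, 211998)) = Rational(62060, 35333) ≈ 1.7564)
Mul(91144, Pow(p, -1)) = Mul(91144, Pow(Rational(62060, 35333), -1)) = Mul(91144, Rational(35333, 62060)) = Rational(805097738, 15515)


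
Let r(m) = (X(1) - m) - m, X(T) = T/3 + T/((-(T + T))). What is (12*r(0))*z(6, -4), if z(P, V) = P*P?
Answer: -72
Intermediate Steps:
z(P, V) = P²
X(T) = -½ + T/3 (X(T) = T*(⅓) + T/((-2*T)) = T/3 + T/((-2*T)) = T/3 + T*(-1/(2*T)) = T/3 - ½ = -½ + T/3)
r(m) = -⅙ - 2*m (r(m) = ((-½ + (⅓)*1) - m) - m = ((-½ + ⅓) - m) - m = (-⅙ - m) - m = -⅙ - 2*m)
(12*r(0))*z(6, -4) = (12*(-⅙ - 2*0))*6² = (12*(-⅙ + 0))*36 = (12*(-⅙))*36 = -2*36 = -72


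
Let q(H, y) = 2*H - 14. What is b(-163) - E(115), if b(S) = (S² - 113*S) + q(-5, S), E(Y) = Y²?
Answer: 31739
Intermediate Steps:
q(H, y) = -14 + 2*H
b(S) = -24 + S² - 113*S (b(S) = (S² - 113*S) + (-14 + 2*(-5)) = (S² - 113*S) + (-14 - 10) = (S² - 113*S) - 24 = -24 + S² - 113*S)
b(-163) - E(115) = (-24 + (-163)² - 113*(-163)) - 1*115² = (-24 + 26569 + 18419) - 1*13225 = 44964 - 13225 = 31739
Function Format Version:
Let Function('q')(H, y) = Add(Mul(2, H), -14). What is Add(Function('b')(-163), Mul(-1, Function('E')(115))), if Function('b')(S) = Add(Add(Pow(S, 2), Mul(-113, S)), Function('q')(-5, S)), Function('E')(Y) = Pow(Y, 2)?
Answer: 31739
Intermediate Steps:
Function('q')(H, y) = Add(-14, Mul(2, H))
Function('b')(S) = Add(-24, Pow(S, 2), Mul(-113, S)) (Function('b')(S) = Add(Add(Pow(S, 2), Mul(-113, S)), Add(-14, Mul(2, -5))) = Add(Add(Pow(S, 2), Mul(-113, S)), Add(-14, -10)) = Add(Add(Pow(S, 2), Mul(-113, S)), -24) = Add(-24, Pow(S, 2), Mul(-113, S)))
Add(Function('b')(-163), Mul(-1, Function('E')(115))) = Add(Add(-24, Pow(-163, 2), Mul(-113, -163)), Mul(-1, Pow(115, 2))) = Add(Add(-24, 26569, 18419), Mul(-1, 13225)) = Add(44964, -13225) = 31739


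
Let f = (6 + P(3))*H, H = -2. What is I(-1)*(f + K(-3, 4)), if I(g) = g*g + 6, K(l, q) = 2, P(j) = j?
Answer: -112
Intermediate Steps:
I(g) = 6 + g**2 (I(g) = g**2 + 6 = 6 + g**2)
f = -18 (f = (6 + 3)*(-2) = 9*(-2) = -18)
I(-1)*(f + K(-3, 4)) = (6 + (-1)**2)*(-18 + 2) = (6 + 1)*(-16) = 7*(-16) = -112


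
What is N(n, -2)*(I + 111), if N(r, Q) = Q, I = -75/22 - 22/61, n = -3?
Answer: -143903/671 ≈ -214.46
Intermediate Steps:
I = -5059/1342 (I = -75*1/22 - 22*1/61 = -75/22 - 22/61 = -5059/1342 ≈ -3.7697)
N(n, -2)*(I + 111) = -2*(-5059/1342 + 111) = -2*143903/1342 = -143903/671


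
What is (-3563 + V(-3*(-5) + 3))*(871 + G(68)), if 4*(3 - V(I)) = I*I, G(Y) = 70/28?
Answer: -6360827/2 ≈ -3.1804e+6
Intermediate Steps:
G(Y) = 5/2 (G(Y) = 70*(1/28) = 5/2)
V(I) = 3 - I**2/4 (V(I) = 3 - I*I/4 = 3 - I**2/4)
(-3563 + V(-3*(-5) + 3))*(871 + G(68)) = (-3563 + (3 - (-3*(-5) + 3)**2/4))*(871 + 5/2) = (-3563 + (3 - (15 + 3)**2/4))*(1747/2) = (-3563 + (3 - 1/4*18**2))*(1747/2) = (-3563 + (3 - 1/4*324))*(1747/2) = (-3563 + (3 - 81))*(1747/2) = (-3563 - 78)*(1747/2) = -3641*1747/2 = -6360827/2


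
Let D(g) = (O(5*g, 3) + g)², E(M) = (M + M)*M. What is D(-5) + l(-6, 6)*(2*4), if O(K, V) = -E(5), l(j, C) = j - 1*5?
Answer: 2937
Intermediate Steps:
l(j, C) = -5 + j (l(j, C) = j - 5 = -5 + j)
E(M) = 2*M² (E(M) = (2*M)*M = 2*M²)
O(K, V) = -50 (O(K, V) = -2*5² = -2*25 = -1*50 = -50)
D(g) = (-50 + g)²
D(-5) + l(-6, 6)*(2*4) = (-50 - 5)² + (-5 - 6)*(2*4) = (-55)² - 11*8 = 3025 - 88 = 2937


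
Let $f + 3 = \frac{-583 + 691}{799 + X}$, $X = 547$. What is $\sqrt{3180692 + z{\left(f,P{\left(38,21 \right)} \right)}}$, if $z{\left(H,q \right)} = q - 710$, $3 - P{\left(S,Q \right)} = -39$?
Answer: $6 \sqrt{88334} \approx 1783.3$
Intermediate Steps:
$P{\left(S,Q \right)} = 42$ ($P{\left(S,Q \right)} = 3 - -39 = 3 + 39 = 42$)
$f = - \frac{1965}{673}$ ($f = -3 + \frac{-583 + 691}{799 + 547} = -3 + \frac{108}{1346} = -3 + 108 \cdot \frac{1}{1346} = -3 + \frac{54}{673} = - \frac{1965}{673} \approx -2.9198$)
$z{\left(H,q \right)} = -710 + q$ ($z{\left(H,q \right)} = q - 710 = -710 + q$)
$\sqrt{3180692 + z{\left(f,P{\left(38,21 \right)} \right)}} = \sqrt{3180692 + \left(-710 + 42\right)} = \sqrt{3180692 - 668} = \sqrt{3180024} = 6 \sqrt{88334}$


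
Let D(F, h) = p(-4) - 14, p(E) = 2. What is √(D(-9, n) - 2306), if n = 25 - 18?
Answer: I*√2318 ≈ 48.146*I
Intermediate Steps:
n = 7
D(F, h) = -12 (D(F, h) = 2 - 14 = -12)
√(D(-9, n) - 2306) = √(-12 - 2306) = √(-2318) = I*√2318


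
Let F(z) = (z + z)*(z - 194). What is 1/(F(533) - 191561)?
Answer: 1/169813 ≈ 5.8888e-6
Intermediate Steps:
F(z) = 2*z*(-194 + z) (F(z) = (2*z)*(-194 + z) = 2*z*(-194 + z))
1/(F(533) - 191561) = 1/(2*533*(-194 + 533) - 191561) = 1/(2*533*339 - 191561) = 1/(361374 - 191561) = 1/169813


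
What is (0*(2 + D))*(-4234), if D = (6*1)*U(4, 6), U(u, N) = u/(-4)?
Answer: 0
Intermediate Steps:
U(u, N) = -u/4 (U(u, N) = u*(-¼) = -u/4)
D = -6 (D = (6*1)*(-¼*4) = 6*(-1) = -6)
(0*(2 + D))*(-4234) = (0*(2 - 6))*(-4234) = (0*(-4))*(-4234) = 0*(-4234) = 0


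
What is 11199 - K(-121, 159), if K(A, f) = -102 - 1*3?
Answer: 11304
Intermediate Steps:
K(A, f) = -105 (K(A, f) = -102 - 3 = -105)
11199 - K(-121, 159) = 11199 - 1*(-105) = 11199 + 105 = 11304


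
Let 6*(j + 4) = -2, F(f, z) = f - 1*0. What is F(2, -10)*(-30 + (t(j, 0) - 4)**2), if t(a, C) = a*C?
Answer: -28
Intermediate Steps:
F(f, z) = f (F(f, z) = f + 0 = f)
j = -13/3 (j = -4 + (1/6)*(-2) = -4 - 1/3 = -13/3 ≈ -4.3333)
t(a, C) = C*a
F(2, -10)*(-30 + (t(j, 0) - 4)**2) = 2*(-30 + (0*(-13/3) - 4)**2) = 2*(-30 + (0 - 4)**2) = 2*(-30 + (-4)**2) = 2*(-30 + 16) = 2*(-14) = -28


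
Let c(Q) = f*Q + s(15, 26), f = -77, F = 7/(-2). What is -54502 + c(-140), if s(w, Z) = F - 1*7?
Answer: -87465/2 ≈ -43733.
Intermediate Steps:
F = -7/2 (F = 7*(-1/2) = -7/2 ≈ -3.5000)
s(w, Z) = -21/2 (s(w, Z) = -7/2 - 1*7 = -7/2 - 7 = -21/2)
c(Q) = -21/2 - 77*Q (c(Q) = -77*Q - 21/2 = -21/2 - 77*Q)
-54502 + c(-140) = -54502 + (-21/2 - 77*(-140)) = -54502 + (-21/2 + 10780) = -54502 + 21539/2 = -87465/2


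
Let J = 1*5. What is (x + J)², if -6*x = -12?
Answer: 49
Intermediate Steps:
x = 2 (x = -⅙*(-12) = 2)
J = 5
(x + J)² = (2 + 5)² = 7² = 49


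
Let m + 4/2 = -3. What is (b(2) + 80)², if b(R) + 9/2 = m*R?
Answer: 17161/4 ≈ 4290.3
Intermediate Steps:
m = -5 (m = -2 - 3 = -5)
b(R) = -9/2 - 5*R
(b(2) + 80)² = ((-9/2 - 5*2) + 80)² = ((-9/2 - 10) + 80)² = (-29/2 + 80)² = (131/2)² = 17161/4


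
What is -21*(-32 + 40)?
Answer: -168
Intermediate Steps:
-21*(-32 + 40) = -21*8 = -168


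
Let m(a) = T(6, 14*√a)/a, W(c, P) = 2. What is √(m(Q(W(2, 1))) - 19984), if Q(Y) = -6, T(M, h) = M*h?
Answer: √(-19984 - 14*I*√6) ≈ 0.121 - 141.36*I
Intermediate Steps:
m(a) = 84/√a (m(a) = (6*(14*√a))/a = (84*√a)/a = 84/√a)
√(m(Q(W(2, 1))) - 19984) = √(84/√(-6) - 19984) = √(84*(-I*√6/6) - 19984) = √(-14*I*√6 - 19984) = √(-19984 - 14*I*√6)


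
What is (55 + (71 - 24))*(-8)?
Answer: -816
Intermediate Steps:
(55 + (71 - 24))*(-8) = (55 + 47)*(-8) = 102*(-8) = -816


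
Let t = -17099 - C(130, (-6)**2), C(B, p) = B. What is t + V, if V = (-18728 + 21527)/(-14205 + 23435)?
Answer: -159020871/9230 ≈ -17229.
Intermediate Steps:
V = 2799/9230 ≈ 0.30325
t = -17229 (t = -17099 - 1*130 = -17099 - 130 = -17229)
t + V = -17229 + 2799/9230 = -159020871/9230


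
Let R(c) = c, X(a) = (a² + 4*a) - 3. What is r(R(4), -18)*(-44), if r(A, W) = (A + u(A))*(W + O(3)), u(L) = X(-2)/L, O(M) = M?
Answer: 1485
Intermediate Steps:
X(a) = -3 + a² + 4*a
u(L) = -7/L (u(L) = (-3 + (-2)² + 4*(-2))/L = (-3 + 4 - 8)/L = -7/L)
r(A, W) = (3 + W)*(A - 7/A) (r(A, W) = (A - 7/A)*(W + 3) = (A - 7/A)*(3 + W) = (3 + W)*(A - 7/A))
r(R(4), -18)*(-44) = ((-21 - 7*(-18) + 4²*(3 - 18))/4)*(-44) = ((-21 + 126 + 16*(-15))/4)*(-44) = ((-21 + 126 - 240)/4)*(-44) = ((¼)*(-135))*(-44) = -135/4*(-44) = 1485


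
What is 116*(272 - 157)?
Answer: 13340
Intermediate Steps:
116*(272 - 157) = 116*115 = 13340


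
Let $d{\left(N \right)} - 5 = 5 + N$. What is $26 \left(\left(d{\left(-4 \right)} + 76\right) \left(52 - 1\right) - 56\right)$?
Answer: $107276$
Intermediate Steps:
$d{\left(N \right)} = 10 + N$ ($d{\left(N \right)} = 5 + \left(5 + N\right) = 10 + N$)
$26 \left(\left(d{\left(-4 \right)} + 76\right) \left(52 - 1\right) - 56\right) = 26 \left(\left(\left(10 - 4\right) + 76\right) \left(52 - 1\right) - 56\right) = 26 \left(\left(6 + 76\right) 51 - 56\right) = 26 \left(82 \cdot 51 - 56\right) = 26 \left(4182 - 56\right) = 26 \cdot 4126 = 107276$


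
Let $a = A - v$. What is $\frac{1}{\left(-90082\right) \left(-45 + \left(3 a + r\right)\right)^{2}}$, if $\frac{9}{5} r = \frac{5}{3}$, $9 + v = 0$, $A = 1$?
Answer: $- \frac{729}{13007840800} \approx -5.6043 \cdot 10^{-8}$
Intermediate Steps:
$v = -9$ ($v = -9 + 0 = -9$)
$r = \frac{25}{27}$ ($r = \frac{5 \cdot \frac{5}{3}}{9} = \frac{5 \cdot 5 \cdot \frac{1}{3}}{9} = \frac{5}{9} \cdot \frac{5}{3} = \frac{25}{27} \approx 0.92593$)
$a = 10$ ($a = 1 - -9 = 1 + 9 = 10$)
$\frac{1}{\left(-90082\right) \left(-45 + \left(3 a + r\right)\right)^{2}} = \frac{1}{\left(-90082\right) \left(-45 + \left(3 \cdot 10 + \frac{25}{27}\right)\right)^{2}} = - \frac{1}{90082 \left(-45 + \left(30 + \frac{25}{27}\right)\right)^{2}} = - \frac{1}{90082 \left(-45 + \frac{835}{27}\right)^{2}} = - \frac{1}{90082 \left(- \frac{380}{27}\right)^{2}} = - \frac{1}{90082 \cdot \frac{144400}{729}} = \left(- \frac{1}{90082}\right) \frac{729}{144400} = - \frac{729}{13007840800}$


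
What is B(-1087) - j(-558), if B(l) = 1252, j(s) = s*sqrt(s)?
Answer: 1252 + 1674*I*sqrt(62) ≈ 1252.0 + 13181.0*I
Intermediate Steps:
j(s) = s**(3/2)
B(-1087) - j(-558) = 1252 - (-558)**(3/2) = 1252 - (-1674)*I*sqrt(62) = 1252 + 1674*I*sqrt(62)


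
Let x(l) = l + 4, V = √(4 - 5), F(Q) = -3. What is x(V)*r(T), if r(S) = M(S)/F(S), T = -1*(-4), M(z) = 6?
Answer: -8 - 2*I ≈ -8.0 - 2.0*I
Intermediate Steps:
V = I (V = √(-1) = I ≈ 1.0*I)
T = 4
x(l) = 4 + l
r(S) = -2 (r(S) = 6/(-3) = 6*(-⅓) = -2)
x(V)*r(T) = (4 + I)*(-2) = -8 - 2*I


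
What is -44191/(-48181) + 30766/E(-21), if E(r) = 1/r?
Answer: -4447003625/6883 ≈ -6.4609e+5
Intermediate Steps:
-44191/(-48181) + 30766/E(-21) = -44191/(-48181) + 30766/(1/(-21)) = -44191*(-1/48181) + 30766/(-1/21) = 6313/6883 + 30766*(-21) = 6313/6883 - 646086 = -4447003625/6883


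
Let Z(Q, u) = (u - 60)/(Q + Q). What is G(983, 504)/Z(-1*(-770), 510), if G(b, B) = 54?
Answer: 924/5 ≈ 184.80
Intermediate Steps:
Z(Q, u) = (-60 + u)/(2*Q) (Z(Q, u) = (-60 + u)/((2*Q)) = (-60 + u)*(1/(2*Q)) = (-60 + u)/(2*Q))
G(983, 504)/Z(-1*(-770), 510) = 54/(((-60 + 510)/(2*((-1*(-770)))))) = 54/(((½)*450/770)) = 54/(((½)*(1/770)*450)) = 54/(45/154) = 54*(154/45) = 924/5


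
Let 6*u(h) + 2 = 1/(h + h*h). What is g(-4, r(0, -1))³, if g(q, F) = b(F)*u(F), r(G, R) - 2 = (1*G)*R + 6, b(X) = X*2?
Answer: -2924207/19683 ≈ -148.57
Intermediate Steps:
u(h) = -⅓ + 1/(6*(h + h²)) (u(h) = -⅓ + 1/(6*(h + h*h)) = -⅓ + 1/(6*(h + h²)))
b(X) = 2*X
r(G, R) = 8 + G*R (r(G, R) = 2 + ((1*G)*R + 6) = 2 + (G*R + 6) = 2 + (6 + G*R) = 8 + G*R)
g(q, F) = (1 - 2*F - 2*F²)/(3*(1 + F)) (g(q, F) = (2*F)*((1 - 2*F - 2*F²)/(6*F*(1 + F))) = (1 - 2*F - 2*F²)/(3*(1 + F)))
g(-4, r(0, -1))³ = ((1 - 2*(8 + 0*(-1)) - 2*(8 + 0*(-1))²)/(3*(1 + (8 + 0*(-1)))))³ = ((1 - 2*(8 + 0) - 2*(8 + 0)²)/(3*(1 + (8 + 0))))³ = ((1 - 2*8 - 2*8²)/(3*(1 + 8)))³ = ((⅓)*(1 - 16 - 2*64)/9)³ = ((⅓)*(⅑)*(1 - 16 - 128))³ = ((⅓)*(⅑)*(-143))³ = (-143/27)³ = -2924207/19683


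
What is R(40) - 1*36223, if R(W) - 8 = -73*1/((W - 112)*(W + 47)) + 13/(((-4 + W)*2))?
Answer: -56712389/1566 ≈ -36215.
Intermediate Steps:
R(W) = 8 + 13/(-8 + 2*W) - 73/((-112 + W)*(47 + W)) (R(W) = 8 + (-73*1/((W - 112)*(W + 47)) + 13/(((-4 + W)*2))) = 8 + (-73*1/((-112 + W)*(47 + W)) + 13/(-8 + 2*W)) = 8 + (-73/((-112 + W)*(47 + W)) + 13/(-8 + 2*W)) = 8 + (13/(-8 + 2*W) - 73/((-112 + W)*(47 + W))) = 8 + 13/(-8 + 2*W) - 73/((-112 + W)*(47 + W)))
R(40) - 1*36223 = (269048 - 81055*40 - 1091*40² + 16*40³)/(2*(21056 + 40³ - 5004*40 - 69*40²)) - 1*36223 = (269048 - 3242200 - 1091*1600 + 16*64000)/(2*(21056 + 64000 - 200160 - 69*1600)) - 36223 = (269048 - 3242200 - 1745600 + 1024000)/(2*(21056 + 64000 - 200160 - 110400)) - 36223 = (½)*(-3694752)/(-225504) - 36223 = (½)*(-1/225504)*(-3694752) - 36223 = 12829/1566 - 36223 = -56712389/1566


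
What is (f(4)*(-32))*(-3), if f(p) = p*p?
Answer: 1536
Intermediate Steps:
f(p) = p**2
(f(4)*(-32))*(-3) = (4**2*(-32))*(-3) = (16*(-32))*(-3) = -512*(-3) = 1536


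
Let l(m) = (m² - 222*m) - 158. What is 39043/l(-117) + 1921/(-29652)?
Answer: 1081813931/1171402260 ≈ 0.92352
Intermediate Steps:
l(m) = -158 + m² - 222*m
39043/l(-117) + 1921/(-29652) = 39043/(-158 + (-117)² - 222*(-117)) + 1921/(-29652) = 39043/(-158 + 13689 + 25974) + 1921*(-1/29652) = 39043/39505 - 1921/29652 = 1081813931/1171402260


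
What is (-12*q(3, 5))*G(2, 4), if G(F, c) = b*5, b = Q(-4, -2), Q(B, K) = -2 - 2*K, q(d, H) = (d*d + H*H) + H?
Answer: -4680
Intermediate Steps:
q(d, H) = H + H² + d² (q(d, H) = (d² + H²) + H = (H² + d²) + H = H + H² + d²)
b = 2 (b = -2 - 2*(-2) = -2 + 4 = 2)
G(F, c) = 10 (G(F, c) = 2*5 = 10)
(-12*q(3, 5))*G(2, 4) = -12*(5 + 5² + 3²)*10 = -12*(5 + 25 + 9)*10 = -12*39*10 = -468*10 = -4680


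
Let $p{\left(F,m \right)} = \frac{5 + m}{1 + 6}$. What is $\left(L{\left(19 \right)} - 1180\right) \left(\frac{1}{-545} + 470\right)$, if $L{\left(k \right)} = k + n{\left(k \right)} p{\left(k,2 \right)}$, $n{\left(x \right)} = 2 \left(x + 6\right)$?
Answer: $- \frac{284581539}{545} \approx -5.2217 \cdot 10^{5}$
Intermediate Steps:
$p{\left(F,m \right)} = \frac{5}{7} + \frac{m}{7}$ ($p{\left(F,m \right)} = \frac{5 + m}{7} = \left(5 + m\right) \frac{1}{7} = \frac{5}{7} + \frac{m}{7}$)
$n{\left(x \right)} = 12 + 2 x$ ($n{\left(x \right)} = 2 \left(6 + x\right) = 12 + 2 x$)
$L{\left(k \right)} = 12 + 3 k$ ($L{\left(k \right)} = k + \left(12 + 2 k\right) \left(\frac{5}{7} + \frac{1}{7} \cdot 2\right) = k + \left(12 + 2 k\right) \left(\frac{5}{7} + \frac{2}{7}\right) = k + \left(12 + 2 k\right) 1 = k + \left(12 + 2 k\right) = 12 + 3 k$)
$\left(L{\left(19 \right)} - 1180\right) \left(\frac{1}{-545} + 470\right) = \left(\left(12 + 3 \cdot 19\right) - 1180\right) \left(\frac{1}{-545} + 470\right) = \left(\left(12 + 57\right) - 1180\right) \left(- \frac{1}{545} + 470\right) = \left(69 - 1180\right) \frac{256149}{545} = \left(-1111\right) \frac{256149}{545} = - \frac{284581539}{545}$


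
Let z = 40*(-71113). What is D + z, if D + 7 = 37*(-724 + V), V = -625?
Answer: -2894440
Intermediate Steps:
z = -2844520
D = -49920 (D = -7 + 37*(-724 - 625) = -7 + 37*(-1349) = -7 - 49913 = -49920)
D + z = -49920 - 2844520 = -2894440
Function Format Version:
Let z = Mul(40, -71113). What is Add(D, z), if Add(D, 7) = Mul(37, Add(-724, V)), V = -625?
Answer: -2894440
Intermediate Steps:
z = -2844520
D = -49920 (D = Add(-7, Mul(37, Add(-724, -625))) = Add(-7, Mul(37, -1349)) = Add(-7, -49913) = -49920)
Add(D, z) = Add(-49920, -2844520) = -2894440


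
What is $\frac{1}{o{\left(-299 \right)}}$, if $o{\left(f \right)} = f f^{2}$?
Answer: $- \frac{1}{26730899} \approx -3.741 \cdot 10^{-8}$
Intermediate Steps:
$o{\left(f \right)} = f^{3}$
$\frac{1}{o{\left(-299 \right)}} = \frac{1}{\left(-299\right)^{3}} = \frac{1}{-26730899} = - \frac{1}{26730899}$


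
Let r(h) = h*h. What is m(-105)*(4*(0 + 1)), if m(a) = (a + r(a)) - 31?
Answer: 43556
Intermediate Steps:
r(h) = h**2
m(a) = -31 + a + a**2 (m(a) = (a + a**2) - 31 = -31 + a + a**2)
m(-105)*(4*(0 + 1)) = (-31 - 105 + (-105)**2)*(4*(0 + 1)) = (-31 - 105 + 11025)*(4*1) = 10889*4 = 43556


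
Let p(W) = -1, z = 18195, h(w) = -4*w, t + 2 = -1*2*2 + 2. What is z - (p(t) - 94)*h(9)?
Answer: 14775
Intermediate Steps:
t = -4 (t = -2 + (-1*2*2 + 2) = -2 + (-2*2 + 2) = -2 + (-4 + 2) = -2 - 2 = -4)
z - (p(t) - 94)*h(9) = 18195 - (-1 - 94)*(-4*9) = 18195 - (-95)*(-36) = 18195 - 1*3420 = 18195 - 3420 = 14775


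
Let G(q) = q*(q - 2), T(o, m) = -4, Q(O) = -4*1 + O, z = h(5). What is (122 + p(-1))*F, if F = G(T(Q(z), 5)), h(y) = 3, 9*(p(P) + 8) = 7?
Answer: 8264/3 ≈ 2754.7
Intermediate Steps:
p(P) = -65/9 (p(P) = -8 + (⅑)*7 = -8 + 7/9 = -65/9)
z = 3
Q(O) = -4 + O
G(q) = q*(-2 + q)
F = 24 (F = -4*(-2 - 4) = -4*(-6) = 24)
(122 + p(-1))*F = (122 - 65/9)*24 = (1033/9)*24 = 8264/3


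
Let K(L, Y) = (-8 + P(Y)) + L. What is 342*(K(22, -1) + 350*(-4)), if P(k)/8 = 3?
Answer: -465804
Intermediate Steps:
P(k) = 24 (P(k) = 8*3 = 24)
K(L, Y) = 16 + L (K(L, Y) = (-8 + 24) + L = 16 + L)
342*(K(22, -1) + 350*(-4)) = 342*((16 + 22) + 350*(-4)) = 342*(38 - 1400) = 342*(-1362) = -465804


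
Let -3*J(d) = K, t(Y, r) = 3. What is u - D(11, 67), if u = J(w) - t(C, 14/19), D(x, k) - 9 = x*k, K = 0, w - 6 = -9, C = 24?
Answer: -749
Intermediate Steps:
w = -3 (w = 6 - 9 = -3)
D(x, k) = 9 + k*x (D(x, k) = 9 + x*k = 9 + k*x)
J(d) = 0 (J(d) = -⅓*0 = 0)
u = -3 (u = 0 - 1*3 = 0 - 3 = -3)
u - D(11, 67) = -3 - (9 + 67*11) = -3 - (9 + 737) = -3 - 1*746 = -3 - 746 = -749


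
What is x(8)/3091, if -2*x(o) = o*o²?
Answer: -256/3091 ≈ -0.082821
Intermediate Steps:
x(o) = -o³/2 (x(o) = -o*o²/2 = -o³/2)
x(8)/3091 = -½*8³/3091 = -½*512*(1/3091) = -256*1/3091 = -256/3091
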